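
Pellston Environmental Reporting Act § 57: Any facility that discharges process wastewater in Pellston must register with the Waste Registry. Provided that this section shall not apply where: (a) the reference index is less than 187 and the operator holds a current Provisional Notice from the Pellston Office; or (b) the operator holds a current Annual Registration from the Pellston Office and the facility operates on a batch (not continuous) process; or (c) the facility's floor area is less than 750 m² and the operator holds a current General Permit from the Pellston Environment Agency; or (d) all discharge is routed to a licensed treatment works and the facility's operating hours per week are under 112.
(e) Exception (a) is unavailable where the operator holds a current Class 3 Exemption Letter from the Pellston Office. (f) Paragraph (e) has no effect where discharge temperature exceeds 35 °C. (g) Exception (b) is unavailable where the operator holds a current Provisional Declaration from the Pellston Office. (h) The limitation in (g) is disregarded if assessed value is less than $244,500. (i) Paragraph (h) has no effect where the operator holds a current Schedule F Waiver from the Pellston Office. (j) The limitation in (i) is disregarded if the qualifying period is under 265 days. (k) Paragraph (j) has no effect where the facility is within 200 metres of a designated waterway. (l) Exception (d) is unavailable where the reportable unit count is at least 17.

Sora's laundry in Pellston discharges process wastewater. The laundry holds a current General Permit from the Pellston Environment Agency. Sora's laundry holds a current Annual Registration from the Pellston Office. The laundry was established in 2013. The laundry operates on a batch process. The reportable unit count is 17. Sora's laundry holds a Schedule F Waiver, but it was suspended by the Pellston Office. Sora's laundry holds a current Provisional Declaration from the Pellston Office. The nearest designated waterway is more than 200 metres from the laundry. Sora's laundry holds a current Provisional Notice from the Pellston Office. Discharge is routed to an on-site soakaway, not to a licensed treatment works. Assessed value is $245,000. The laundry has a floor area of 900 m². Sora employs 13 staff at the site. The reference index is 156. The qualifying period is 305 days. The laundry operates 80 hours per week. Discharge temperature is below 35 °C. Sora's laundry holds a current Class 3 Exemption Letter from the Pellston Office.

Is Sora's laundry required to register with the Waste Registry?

Exception (a) is satisfied on its face — the reference index is 156, less than the 187 limit; a current Provisional Notice is held. But: (e) is triggered — a current Class 3 Exemption Letter is held. (f), which would lift (e), is not engaged — discharge temperature is below 35 °C. So (a) is unavailable.
Exception (b) is satisfied on its face — a current Annual Registration is held; the facility operates on a batch process. But applying paragraphs (g)–(k): (g) is triggered — a current Provisional Declaration is held. (h), which would lift (g), is inapplicable — assessed value is $245,000, not less than $244,500. Exception (b) does not apply.
Exception (c) does not apply: the facility's floor area is 900 m², not less than 750 m².
Exception (d) fails — discharge is not routed to a licensed treatment works.
No exception is made out. Sora's laundry falls within the general rule.

Yes — Sora's laundry must register with the Waste Registry.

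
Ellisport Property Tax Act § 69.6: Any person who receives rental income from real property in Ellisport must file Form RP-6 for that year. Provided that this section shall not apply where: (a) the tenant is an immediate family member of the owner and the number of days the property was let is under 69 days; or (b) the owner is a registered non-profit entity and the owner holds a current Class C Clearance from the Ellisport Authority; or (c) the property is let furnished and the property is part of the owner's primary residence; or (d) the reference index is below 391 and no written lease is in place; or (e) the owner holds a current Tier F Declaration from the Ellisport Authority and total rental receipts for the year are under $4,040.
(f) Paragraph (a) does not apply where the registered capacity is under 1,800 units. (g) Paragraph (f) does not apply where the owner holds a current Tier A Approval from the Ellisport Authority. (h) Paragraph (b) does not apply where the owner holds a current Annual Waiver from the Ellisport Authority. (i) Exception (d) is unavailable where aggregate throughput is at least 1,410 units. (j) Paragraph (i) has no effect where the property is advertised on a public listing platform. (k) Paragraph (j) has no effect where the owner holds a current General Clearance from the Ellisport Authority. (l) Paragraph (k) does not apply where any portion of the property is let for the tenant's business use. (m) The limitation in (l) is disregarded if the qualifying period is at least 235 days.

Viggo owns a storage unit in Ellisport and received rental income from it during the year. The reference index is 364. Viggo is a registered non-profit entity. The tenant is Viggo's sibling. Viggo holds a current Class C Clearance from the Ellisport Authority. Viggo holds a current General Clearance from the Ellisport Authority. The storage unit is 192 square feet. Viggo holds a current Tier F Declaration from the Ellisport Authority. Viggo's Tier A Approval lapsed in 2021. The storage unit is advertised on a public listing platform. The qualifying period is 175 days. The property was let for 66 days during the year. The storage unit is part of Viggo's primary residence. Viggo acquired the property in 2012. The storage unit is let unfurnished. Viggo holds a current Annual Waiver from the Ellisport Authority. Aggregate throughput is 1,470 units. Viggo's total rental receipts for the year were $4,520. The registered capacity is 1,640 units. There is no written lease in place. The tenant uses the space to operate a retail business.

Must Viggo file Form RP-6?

No — exception (d) applies; Viggo is not required to file Form RP-6.

All of (a)'s requirements are met (the tenant is an immediate family member; the number of days the property was let is 66 days, under the 69 days limit). However, paragraphs (f)–(g) must be considered: (f) operates against (a): the registered capacity is 1,640 units, under the 1,800 units limit. (g), which would lift (f), does not operate here — the Tier A Approval is not current. (a) is therefore removed.
Exception (b)'s conditions are all satisfied: Viggo is a registered non-profit; a current Class C Clearance is held. Turning to paragraph (h): (h) operates against (b): a current Annual Waiver is held. (b) is therefore removed.
Exception (c) does not apply: the property is let unfurnished.
Exception (d) is satisfied on its face — the reference index is 364, below the 391 limit; there is no written lease. Applying paragraphs (i)–(m): (i) would limit (d) — aggregate throughput is 1,470 units, meeting the 1,410 units threshold — but (j) sets (i) aside: (j) operates against (i): the property is publicly advertised. (k) would limit (j) — a current General Clearance is held — but (l) sets (k) aside: (l) operates against (k): the space is let for business use. (m) is not triggered (the qualifying period is 175 days, short of 235 days), so (l) stands. Exception (d) stands.
Exception (e) does not apply: total rental receipts for the year are $4,520, not under $4,040.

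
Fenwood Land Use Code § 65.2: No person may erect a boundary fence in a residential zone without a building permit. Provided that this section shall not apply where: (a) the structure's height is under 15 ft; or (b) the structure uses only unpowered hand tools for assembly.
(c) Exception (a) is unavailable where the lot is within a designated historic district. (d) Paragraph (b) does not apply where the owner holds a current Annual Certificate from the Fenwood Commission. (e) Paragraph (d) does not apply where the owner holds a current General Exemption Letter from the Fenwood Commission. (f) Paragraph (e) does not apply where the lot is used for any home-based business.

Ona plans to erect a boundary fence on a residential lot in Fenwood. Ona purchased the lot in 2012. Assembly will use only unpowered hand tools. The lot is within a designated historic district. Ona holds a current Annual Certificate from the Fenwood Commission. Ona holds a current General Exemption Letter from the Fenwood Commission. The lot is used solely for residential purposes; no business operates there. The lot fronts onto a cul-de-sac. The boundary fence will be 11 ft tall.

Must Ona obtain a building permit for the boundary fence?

No — exception (b) applies; Ona does not need a building permit.

Exception (a)'s conditions are all satisfied: the structure's height is 11 ft, under the 15 ft limit. But: (c) applies — the lot is in a historic district. So (a) is unavailable.
Exception (b) is satisfied on its face — assembly uses only hand tools. Applying paragraphs (d)–(f): (d) is triggered (a current Annual Certificate is held), but is overridden by (e): (e) is triggered — a current General Exemption Letter is held. (f) does not operate here (the lot is solely residential), so (e) stands. Exception (b) stands.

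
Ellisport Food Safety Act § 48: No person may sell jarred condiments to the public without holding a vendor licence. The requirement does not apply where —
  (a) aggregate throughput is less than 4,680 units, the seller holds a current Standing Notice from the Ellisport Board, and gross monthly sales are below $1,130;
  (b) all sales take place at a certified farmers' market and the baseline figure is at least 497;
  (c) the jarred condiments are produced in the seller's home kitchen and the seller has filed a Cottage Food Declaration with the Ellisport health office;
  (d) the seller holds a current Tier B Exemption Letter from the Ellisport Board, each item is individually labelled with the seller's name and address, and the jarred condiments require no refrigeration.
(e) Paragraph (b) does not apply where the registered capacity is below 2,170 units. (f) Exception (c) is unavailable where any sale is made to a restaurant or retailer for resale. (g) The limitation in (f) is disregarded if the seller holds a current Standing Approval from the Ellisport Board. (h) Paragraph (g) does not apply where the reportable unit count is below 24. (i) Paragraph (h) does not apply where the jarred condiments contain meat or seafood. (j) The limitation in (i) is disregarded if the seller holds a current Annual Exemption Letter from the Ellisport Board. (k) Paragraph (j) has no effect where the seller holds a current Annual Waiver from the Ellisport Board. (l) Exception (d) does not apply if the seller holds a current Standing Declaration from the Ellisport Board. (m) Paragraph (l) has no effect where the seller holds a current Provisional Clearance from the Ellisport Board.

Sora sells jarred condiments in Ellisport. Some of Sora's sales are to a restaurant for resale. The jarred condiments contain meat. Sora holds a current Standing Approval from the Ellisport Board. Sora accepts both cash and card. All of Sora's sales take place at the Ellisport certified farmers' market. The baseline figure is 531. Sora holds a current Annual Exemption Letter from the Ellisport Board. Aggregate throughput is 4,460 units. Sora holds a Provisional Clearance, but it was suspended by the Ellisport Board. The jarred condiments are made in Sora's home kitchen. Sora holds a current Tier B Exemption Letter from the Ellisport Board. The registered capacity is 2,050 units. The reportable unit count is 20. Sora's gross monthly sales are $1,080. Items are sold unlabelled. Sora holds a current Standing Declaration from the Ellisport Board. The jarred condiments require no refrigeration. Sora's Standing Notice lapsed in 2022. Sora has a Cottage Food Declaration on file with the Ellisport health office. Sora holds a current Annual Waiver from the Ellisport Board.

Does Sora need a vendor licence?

No — exception (c) applies; Sora is not required to hold a vendor licence.

Exception (a) does not apply: the Standing Notice is not current.
Exception (b) is satisfied on its face — all sales are at a certified farmers' market; the baseline figure is 531, meeting the 497 threshold. However, paragraph (e) must be considered: (e) applies — the registered capacity is 2,050 units, below the 2,170 units limit. So (b) is unavailable.
Exception (c)'s conditions are all satisfied: the jarred condiments are home-kitchen produced; a Cottage Food Declaration is on file. As to paragraphs (f)–(k): (f) would limit (c) — some sales are to a restaurant for resale — but (g) sets (f) aside: (g) is triggered — a current Standing Approval is held. (h) would limit (g) — the reportable unit count is 20, below the 24 limit — but (i) sets (h) aside: (i) applies — the jarred condiments contain meat. (j) applies (a current Annual Exemption Letter is held), but is set aside by (k): (k) operates against (j): a current Annual Waiver is held. Exception (c) stands.
Exception (d) fails — items are sold unlabelled.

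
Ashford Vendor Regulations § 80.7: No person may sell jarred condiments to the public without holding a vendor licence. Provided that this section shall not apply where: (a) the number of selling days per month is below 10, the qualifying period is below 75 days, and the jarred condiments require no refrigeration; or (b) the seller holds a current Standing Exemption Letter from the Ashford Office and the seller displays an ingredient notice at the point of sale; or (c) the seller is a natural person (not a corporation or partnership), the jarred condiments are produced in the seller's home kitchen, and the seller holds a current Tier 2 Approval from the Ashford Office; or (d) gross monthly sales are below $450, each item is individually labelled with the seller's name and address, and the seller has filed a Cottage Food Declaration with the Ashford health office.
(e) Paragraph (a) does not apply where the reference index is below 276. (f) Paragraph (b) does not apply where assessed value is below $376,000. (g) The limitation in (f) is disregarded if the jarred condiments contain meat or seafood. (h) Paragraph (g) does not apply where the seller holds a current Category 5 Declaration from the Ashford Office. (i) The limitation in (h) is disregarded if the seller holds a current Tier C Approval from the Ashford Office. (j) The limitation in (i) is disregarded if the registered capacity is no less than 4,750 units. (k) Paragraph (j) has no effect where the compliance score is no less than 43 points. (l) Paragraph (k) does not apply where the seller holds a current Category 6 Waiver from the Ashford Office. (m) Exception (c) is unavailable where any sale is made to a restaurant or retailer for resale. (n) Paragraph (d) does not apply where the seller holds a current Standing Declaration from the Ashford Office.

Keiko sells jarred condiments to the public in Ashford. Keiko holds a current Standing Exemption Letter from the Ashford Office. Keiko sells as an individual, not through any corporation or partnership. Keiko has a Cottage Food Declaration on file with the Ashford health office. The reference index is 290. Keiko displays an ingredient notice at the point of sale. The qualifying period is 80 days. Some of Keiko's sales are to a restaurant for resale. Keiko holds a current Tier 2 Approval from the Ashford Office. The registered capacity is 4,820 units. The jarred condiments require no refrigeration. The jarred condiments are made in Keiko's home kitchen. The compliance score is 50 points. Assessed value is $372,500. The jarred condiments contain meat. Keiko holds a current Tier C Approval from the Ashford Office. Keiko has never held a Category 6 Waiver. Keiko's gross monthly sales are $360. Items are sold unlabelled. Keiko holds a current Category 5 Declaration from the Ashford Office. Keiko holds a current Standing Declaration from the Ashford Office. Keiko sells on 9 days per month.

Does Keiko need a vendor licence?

Exception (a) fails — the qualifying period is 80 days, not below 75 days.
Exception (b)'s conditions are all satisfied: a current Standing Exemption Letter is held; an ingredient notice is displayed. Under paragraphs (f)–(l): (f) applies (assessed value is $372,500, below the $376,000 limit), but yields to (g): (g) operates — the jarred condiments contain meat. (h) operates (a current Category 5 Declaration is held), but is overridden by (i): (i) operates against (h): a current Tier C Approval is held. (j) would limit (i) — the registered capacity is 4,820 units, meeting the 4,750 units threshold — but (k) sets (j) aside: (k) operates against (j): the compliance score is 50 points, meeting the 43 points threshold. (l) is inapplicable (no current Category 6 Waiver is held), so (k) stands. Exception (b) stands.
Exception (c): the seller is a natural person; the jarred condiments are home-kitchen produced; a current Tier 2 Approval is held — every condition holds. But: (m) operates against (c): some sales are to a restaurant for resale. So (c) is unavailable.
Exception (d) fails — items are sold unlabelled.

No — exception (b) applies; Keiko is not required to hold a vendor licence.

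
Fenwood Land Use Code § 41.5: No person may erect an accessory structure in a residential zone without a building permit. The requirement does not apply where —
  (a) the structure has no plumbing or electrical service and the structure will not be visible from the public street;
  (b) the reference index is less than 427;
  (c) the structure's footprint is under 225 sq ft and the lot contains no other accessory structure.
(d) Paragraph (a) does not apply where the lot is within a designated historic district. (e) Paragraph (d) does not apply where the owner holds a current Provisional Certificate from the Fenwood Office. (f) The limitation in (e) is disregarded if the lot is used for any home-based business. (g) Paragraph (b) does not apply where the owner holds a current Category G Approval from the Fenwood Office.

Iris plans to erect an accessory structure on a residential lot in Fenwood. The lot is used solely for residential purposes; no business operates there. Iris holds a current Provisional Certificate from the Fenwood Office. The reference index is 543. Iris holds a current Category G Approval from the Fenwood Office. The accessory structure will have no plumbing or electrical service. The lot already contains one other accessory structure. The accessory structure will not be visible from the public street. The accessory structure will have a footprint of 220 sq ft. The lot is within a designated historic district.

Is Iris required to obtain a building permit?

No — exception (a) applies; Iris does not need a building permit.

Exception (a): there is no plumbing or electrical service; the structure will not be visible from the street — every condition holds. As to paragraphs (d)–(f): (d) applies (the lot is in a historic district), but is displaced by (e): (e) is engaged — a current Provisional Certificate is held. (f) is not triggered (the lot is solely residential), so (e) stands. (a) remains available.
Exception (b) requires that the reference index is less than 427; but the reference index is 543, not less than 427, so (b) is unavailable.
Exception (c) fails — the lot already has another accessory structure.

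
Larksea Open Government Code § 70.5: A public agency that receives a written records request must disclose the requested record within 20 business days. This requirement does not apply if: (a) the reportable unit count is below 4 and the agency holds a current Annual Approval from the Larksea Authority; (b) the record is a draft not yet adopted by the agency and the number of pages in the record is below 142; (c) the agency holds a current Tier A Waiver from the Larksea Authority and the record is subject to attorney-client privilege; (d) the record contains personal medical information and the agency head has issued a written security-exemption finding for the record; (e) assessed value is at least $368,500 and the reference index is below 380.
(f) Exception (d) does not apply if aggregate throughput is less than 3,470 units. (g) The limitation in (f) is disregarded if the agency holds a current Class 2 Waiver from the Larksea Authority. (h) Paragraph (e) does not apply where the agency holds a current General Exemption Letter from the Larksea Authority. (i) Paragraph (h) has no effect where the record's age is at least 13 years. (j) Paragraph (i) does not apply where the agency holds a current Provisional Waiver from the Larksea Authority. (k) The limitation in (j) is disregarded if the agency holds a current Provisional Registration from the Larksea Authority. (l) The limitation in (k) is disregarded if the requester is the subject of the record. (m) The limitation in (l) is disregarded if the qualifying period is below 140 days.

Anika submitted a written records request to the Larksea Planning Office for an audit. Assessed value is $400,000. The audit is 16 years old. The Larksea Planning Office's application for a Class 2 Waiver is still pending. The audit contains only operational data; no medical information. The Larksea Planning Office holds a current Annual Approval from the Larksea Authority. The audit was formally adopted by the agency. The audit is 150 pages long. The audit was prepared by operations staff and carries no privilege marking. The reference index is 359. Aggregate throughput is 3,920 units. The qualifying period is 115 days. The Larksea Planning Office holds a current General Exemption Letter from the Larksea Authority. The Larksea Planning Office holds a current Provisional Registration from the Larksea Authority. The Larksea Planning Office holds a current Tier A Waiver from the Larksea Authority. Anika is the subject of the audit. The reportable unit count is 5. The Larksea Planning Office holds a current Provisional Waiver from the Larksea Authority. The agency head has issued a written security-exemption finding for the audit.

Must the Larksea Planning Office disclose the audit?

Exception (a) requires that the reportable unit count is below 4; but the reportable unit count is 5, not below 4, so (a) is unavailable.
Exception (b) fails — the audit has been formally adopted.
Exception (c) requires that the record is subject to attorney-client privilege; but the audit carries no privilege marking, so (c) is unavailable.
Exception (d) fails — the audit contains only operational data.
Exception (e) is satisfied on its face — assessed value is $400,000, meeting the $368,500 threshold; the reference index is 359, below the 380 limit. Under paragraphs (h)–(m): (h) operates (a current General Exemption Letter is held), but is overridden by (i): (i) operates against (h): the record's age is 16 years, meeting the 13 years threshold. (j) is engaged (a current Provisional Waiver is held), but is displaced by (k): (k) operates against (j): a current Provisional Registration is held. (l) applies (Anika is the subject of the audit), but is overridden by (m): (m) operates against (l): the qualifying period is 115 days, below the 140 days limit. So (e) applies.

No — exception (e) applies; the Larksea Planning Office is not required to disclose the audit.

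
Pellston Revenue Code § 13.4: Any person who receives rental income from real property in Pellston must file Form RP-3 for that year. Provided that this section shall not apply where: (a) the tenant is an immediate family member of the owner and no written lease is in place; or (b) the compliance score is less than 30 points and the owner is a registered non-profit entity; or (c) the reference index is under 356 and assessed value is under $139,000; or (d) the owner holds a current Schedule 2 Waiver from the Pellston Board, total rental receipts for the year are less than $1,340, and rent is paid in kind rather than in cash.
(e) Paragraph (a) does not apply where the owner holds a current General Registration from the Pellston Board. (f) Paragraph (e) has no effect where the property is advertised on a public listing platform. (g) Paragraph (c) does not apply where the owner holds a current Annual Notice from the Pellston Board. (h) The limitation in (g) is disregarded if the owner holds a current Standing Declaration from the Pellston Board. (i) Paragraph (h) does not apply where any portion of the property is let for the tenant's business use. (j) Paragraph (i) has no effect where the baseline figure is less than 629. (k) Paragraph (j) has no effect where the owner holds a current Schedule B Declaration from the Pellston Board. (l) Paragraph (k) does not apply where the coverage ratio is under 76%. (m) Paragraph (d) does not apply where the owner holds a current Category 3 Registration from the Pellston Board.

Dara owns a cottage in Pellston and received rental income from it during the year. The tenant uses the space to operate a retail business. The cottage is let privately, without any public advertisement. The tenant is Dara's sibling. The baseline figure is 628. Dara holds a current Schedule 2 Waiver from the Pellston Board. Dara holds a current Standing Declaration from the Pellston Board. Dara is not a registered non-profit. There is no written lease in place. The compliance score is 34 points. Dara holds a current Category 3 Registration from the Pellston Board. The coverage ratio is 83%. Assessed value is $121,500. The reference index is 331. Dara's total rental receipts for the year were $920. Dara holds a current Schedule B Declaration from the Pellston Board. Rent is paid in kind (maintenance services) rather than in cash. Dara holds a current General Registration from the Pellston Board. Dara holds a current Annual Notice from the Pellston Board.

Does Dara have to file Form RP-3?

Yes — Dara must file Form RP-3.

All of (a)'s requirements are met (the tenant is an immediate family member; there is no written lease). However, paragraphs (e)–(f) must be considered: (e) applies — a current General Registration is held. (f), which would lift (e), is not engaged — the property is let privately without advertisement. (a) is therefore removed.
Exception (b) does not apply: the compliance score is 34 points, not less than 30 points.
Exception (c): the reference index is 331, under the 356 limit; assessed value is $121,500, under the $139,000 limit — every condition holds. But: (g) is triggered — a current Annual Notice is held. (h) would limit (g) — a current Standing Declaration is held — but (i) sets (h) aside: (i) operates against (h): the space is let for business use. (j) would limit (i) — the baseline figure is 628, less than the 629 limit — but (k) sets (j) aside: (k) is triggered — a current Schedule B Declaration is held. (l) is not triggered (the coverage ratio is 83%, not under 76%), so (k) stands. Exception (c) does not apply.
All of (d)'s requirements are met (a current Schedule 2 Waiver is held; total rental receipts for the year are $920, less than the $1,340 limit; rent is paid in kind). But: (m) operates against (d): a current Category 3 Registration is held. (d) is therefore removed.
None of the exceptions is available; § 13.4 applies in full.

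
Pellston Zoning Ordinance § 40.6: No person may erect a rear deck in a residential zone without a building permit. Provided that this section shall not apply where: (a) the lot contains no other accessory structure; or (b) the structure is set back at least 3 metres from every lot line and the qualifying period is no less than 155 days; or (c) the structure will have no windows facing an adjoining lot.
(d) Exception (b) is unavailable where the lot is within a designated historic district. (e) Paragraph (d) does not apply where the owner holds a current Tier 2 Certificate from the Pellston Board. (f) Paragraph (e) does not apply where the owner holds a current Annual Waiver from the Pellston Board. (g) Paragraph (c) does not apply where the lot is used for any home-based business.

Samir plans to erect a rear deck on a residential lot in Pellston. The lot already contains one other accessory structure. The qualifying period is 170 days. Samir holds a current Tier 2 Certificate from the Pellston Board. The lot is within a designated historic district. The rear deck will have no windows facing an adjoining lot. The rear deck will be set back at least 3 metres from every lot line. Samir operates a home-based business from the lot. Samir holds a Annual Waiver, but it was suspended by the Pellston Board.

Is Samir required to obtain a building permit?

Exception (a) requires that the lot contains no other accessory structure; but the lot already has another accessory structure, so (a) is unavailable.
Exception (b)'s conditions are all satisfied: the setback is at least 3 m on every side; the qualifying period is 170 days, meeting the 155 days threshold. Considering the limiting provisions: (d) would limit (b) — the lot is in a historic district — but (e) sets (d) aside: (e) operates — a current Tier 2 Certificate is held. (f), which would lift (e), is inapplicable — the Annual Waiver is not current. Exception (b) stands.
All of (c)'s requirements are met (no windows face an adjoining lot). But: (g) operates — a home-based business operates on the lot. So (c) is unavailable.

No — exception (b) applies; Samir does not need a building permit.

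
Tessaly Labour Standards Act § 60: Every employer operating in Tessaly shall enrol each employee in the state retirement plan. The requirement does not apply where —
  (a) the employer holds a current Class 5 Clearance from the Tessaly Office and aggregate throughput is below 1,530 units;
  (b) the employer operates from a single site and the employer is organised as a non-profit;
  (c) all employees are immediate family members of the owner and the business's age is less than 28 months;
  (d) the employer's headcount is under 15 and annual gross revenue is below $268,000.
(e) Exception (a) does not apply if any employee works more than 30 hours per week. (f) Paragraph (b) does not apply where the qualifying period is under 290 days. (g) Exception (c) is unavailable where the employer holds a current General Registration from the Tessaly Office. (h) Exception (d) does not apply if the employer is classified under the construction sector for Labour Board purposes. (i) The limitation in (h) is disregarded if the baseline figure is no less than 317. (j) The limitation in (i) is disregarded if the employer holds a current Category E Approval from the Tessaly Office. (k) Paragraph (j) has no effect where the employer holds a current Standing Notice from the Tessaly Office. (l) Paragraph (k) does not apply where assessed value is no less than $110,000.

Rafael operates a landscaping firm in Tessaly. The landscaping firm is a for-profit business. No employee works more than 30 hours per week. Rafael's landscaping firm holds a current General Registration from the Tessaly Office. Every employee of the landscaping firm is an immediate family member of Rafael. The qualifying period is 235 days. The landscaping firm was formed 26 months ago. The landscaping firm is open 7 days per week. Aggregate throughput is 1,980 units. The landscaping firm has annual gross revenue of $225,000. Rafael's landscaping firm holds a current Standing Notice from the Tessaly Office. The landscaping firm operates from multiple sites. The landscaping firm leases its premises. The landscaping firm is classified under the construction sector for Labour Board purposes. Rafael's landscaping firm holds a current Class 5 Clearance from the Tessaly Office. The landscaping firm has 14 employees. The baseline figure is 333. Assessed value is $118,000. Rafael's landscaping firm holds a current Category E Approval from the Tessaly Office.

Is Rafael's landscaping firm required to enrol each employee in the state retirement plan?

Yes — Rafael's landscaping firm must enrol each employee in the state retirement plan.

Exception (a) does not apply: aggregate throughput is 1,980 units, not below 1,530 units.
Exception (b) requires that the employer operates from a single site; but the employer operates from multiple sites, so (b) is unavailable.
All of (c)'s requirements are met (every employee is an immediate family member; the business's age is 26 months, less than the 28 months limit). But applying paragraph (g): (g) operates against (c): a current General Registration is held. So (c) is unavailable.
Exception (d)'s conditions are all satisfied: the employer's headcount is 14, under the 15 limit; annual gross revenue is $225,000, below the $268,000 limit. But applying paragraphs (h)–(l): (h) applies — the landscaping firm is classified under the construction sector. (i) is engaged (the baseline figure is 333, meeting the 317 threshold), but is itself disapplied by (j): (j) applies — a current Category E Approval is held. (k) is triggered (a current Standing Notice is held), but is itself disapplied by (l): (l) operates — assessed value is $118,000, meeting the $110,000 threshold. So (d) is unavailable.
No exception applies. The general rule governs.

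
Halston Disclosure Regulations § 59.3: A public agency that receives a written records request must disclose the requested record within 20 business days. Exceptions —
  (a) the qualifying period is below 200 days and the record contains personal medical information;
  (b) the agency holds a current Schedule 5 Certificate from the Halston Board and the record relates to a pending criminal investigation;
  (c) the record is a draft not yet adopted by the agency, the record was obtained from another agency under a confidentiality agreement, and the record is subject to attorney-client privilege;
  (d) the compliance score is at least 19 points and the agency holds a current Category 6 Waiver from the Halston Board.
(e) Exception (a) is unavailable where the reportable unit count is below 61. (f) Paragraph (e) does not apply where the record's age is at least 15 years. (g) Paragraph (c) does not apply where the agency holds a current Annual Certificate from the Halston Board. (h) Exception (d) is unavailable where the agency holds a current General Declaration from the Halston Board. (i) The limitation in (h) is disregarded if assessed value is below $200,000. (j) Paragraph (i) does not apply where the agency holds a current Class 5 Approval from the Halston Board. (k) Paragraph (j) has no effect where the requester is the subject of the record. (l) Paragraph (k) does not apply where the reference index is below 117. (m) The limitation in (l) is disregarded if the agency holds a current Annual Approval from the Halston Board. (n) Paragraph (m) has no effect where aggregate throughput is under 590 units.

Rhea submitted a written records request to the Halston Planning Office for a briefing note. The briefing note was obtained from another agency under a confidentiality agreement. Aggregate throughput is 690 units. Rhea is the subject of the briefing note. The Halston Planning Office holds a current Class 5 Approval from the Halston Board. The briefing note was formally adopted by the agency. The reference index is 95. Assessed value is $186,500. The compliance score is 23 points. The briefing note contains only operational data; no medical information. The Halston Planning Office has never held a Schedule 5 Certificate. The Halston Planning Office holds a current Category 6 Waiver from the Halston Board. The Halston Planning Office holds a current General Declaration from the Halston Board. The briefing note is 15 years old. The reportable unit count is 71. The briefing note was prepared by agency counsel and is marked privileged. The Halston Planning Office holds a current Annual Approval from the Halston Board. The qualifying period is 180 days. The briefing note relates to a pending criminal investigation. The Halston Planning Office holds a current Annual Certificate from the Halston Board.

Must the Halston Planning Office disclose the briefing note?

No — exception (d) applies; the Halston Planning Office is not required to disclose the briefing note.

Exception (a) does not apply: the briefing note contains only operational data.
Exception (b) requires that the agency holds a current Schedule 5 Certificate from the Halston Board; but no current Schedule 5 Certificate is held, so (b) is unavailable.
Exception (c) does not apply: the briefing note has been formally adopted.
All of (d)'s requirements are met (the compliance score is 23 points, meeting the 19 points threshold; a current Category 6 Waiver is held). As to paragraphs (h)–(n): (h) is engaged (a current General Declaration is held), but is displaced by (i): (i) is engaged — assessed value is $186,500, below the $200,000 limit. (j) is triggered (a current Class 5 Approval is held), but yields to (k): (k) operates — Rhea is the subject of the briefing note. (l) is engaged (the reference index is 95, below the 117 limit), but is overridden by (m): (m) operates against (l): a current Annual Approval is held. (n) is inapplicable (aggregate throughput is 690 units, not under 590 units), so (m) stands. Exception (d) stands.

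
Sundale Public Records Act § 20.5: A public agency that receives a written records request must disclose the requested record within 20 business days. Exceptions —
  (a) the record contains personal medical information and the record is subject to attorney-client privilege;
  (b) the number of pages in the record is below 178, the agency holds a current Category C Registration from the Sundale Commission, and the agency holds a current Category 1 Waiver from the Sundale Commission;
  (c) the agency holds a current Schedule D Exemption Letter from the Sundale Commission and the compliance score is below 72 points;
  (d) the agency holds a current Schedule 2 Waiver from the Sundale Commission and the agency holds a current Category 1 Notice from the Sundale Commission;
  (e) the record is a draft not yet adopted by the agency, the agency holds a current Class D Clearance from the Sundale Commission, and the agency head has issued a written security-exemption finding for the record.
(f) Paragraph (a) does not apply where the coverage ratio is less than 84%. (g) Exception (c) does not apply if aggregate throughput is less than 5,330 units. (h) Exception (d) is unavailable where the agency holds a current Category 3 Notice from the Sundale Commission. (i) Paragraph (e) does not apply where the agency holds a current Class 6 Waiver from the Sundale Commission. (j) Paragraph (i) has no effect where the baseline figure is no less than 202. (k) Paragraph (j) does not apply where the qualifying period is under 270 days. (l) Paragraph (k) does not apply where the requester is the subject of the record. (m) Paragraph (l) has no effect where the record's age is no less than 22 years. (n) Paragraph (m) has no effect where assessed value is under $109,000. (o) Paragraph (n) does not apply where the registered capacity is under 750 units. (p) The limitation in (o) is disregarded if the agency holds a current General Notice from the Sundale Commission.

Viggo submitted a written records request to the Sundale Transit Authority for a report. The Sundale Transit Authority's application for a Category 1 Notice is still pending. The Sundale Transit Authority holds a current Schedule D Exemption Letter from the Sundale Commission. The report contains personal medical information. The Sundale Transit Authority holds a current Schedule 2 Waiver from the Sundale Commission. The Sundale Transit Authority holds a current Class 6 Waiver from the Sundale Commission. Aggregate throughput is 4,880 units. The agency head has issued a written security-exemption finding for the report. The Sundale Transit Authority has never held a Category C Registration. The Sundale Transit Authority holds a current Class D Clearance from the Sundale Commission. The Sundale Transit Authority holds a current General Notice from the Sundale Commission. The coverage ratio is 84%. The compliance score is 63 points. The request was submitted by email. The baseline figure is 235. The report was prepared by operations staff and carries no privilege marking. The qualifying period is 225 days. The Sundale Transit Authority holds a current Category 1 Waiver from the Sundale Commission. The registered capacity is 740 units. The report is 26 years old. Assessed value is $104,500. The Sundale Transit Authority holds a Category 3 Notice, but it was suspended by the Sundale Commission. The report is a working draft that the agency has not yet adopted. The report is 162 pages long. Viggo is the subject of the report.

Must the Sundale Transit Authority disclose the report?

No — exception (e) applies; the Sundale Transit Authority is not required to disclose the report.

Exception (a) fails — the report carries no privilege marking.
Exception (b) requires that the agency holds a current Category C Registration from the Sundale Commission; but there is no Category C Registration in force, so (b) is unavailable.
Exception (c): a current Schedule D Exemption Letter is held; the compliance score is 63 points, below the 72 points limit — every condition holds. However, paragraph (g) must be considered: (g) is engaged — aggregate throughput is 4,880 units, less than the 5,330 units limit. (c) is therefore removed.
Exception (d) does not apply: there is no Category 1 Notice in force.
All of (e)'s requirements are met (the report is an unadopted draft; a current Class D Clearance is held; a written security-exemption finding has been issued). Under paragraphs (i)–(p): (i) would limit (e) — a current Class 6 Waiver is held — but (j) sets (i) aside: (j) applies — the baseline figure is 235, meeting the 202 threshold. (k) would limit (j) — the qualifying period is 225 days, under the 270 days limit — but (l) sets (k) aside: (l) is engaged — Viggo is the subject of the report. (m) is triggered (the record's age is 26 years, meeting the 22 years threshold), but is set aside by (n): (n) operates against (m): assessed value is $104,500, under the $109,000 limit. (o) would limit (n) — the registered capacity is 740 units, under the 750 units limit — but (p) sets (o) aside: (p) operates against (o): a current General Notice is held. Exception (e) stands.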